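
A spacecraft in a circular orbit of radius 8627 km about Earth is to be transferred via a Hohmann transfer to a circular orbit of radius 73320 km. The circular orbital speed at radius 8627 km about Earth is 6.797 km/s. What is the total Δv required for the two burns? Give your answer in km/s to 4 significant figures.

Δv = 3.557 km/s

From the circular-orbit relation v² = μ/r at r = 8627 km: μ = v²r = (6.797)² × 8627 = 3.98561×10^5 km³/s².
The Hohmann ellipse has a_t = (r₁ + r₂)/2 = 40973.5 km.
Circular speed at r₁: v₁ = √(μ/r₁) = √(3.98561×10^5/8627) = 6.797 km/s.
Transfer-orbit speed at r₁ (vis-viva): v_p = √[μ(2/r₁ − 1/a_t)] = 9.092 km/s.
First burn Δv₁ = |v_p − v₁| = 2.295 km/s.
At r₂, v₂ = √(μ/r₂) = 2.332 km/s.
Transfer-orbit speed at r₂: v_a = √[μ(2/r₂ − 1/a_t)] = 1.070 km/s.
Second burn Δv₂ = |v₂ − v_a| = 1.262 km/s.
Δv = Δv₁ + Δv₂ = 2.295 + 1.262 = 3.557 km/s.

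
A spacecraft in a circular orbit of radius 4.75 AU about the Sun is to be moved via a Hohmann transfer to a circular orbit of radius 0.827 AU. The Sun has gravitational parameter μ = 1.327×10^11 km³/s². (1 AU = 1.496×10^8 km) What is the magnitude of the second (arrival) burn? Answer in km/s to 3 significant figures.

In km: r₁ = 4.75 × 1.496×10^8 = 7.106×10^8 km; r₂ = 0.827 × 1.496×10^8 = 1.237192×10^8 km.
Transfer-ellipse semi-major axis a_t = (r₁ + r₂)/2 = (7.106×10^8 + 1.237192×10^8)/2 = 4.171596×10^8 km.
Circular speed at r = 1.237192×10^8 km: v_c = √(μ/r) = 32.750 km/s.
Vis-viva on the transfer ellipse at r = 1.237192×10^8 km gives v_t = √[μ(2/r − 1/a_t)] = 42.744 km/s.
Δv₂ = |v_t − v_c| = |42.744 − 32.750| = 9.994 km/s.

Δv₂ = 9.99 km/s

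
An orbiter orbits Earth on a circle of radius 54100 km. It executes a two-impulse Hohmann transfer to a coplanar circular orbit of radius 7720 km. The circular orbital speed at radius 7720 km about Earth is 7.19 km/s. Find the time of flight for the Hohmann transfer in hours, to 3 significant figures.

t = 7.51 hours

From the circular-orbit relation v² = μ/r at r = 7720 km: μ = v²r = (7.19)² × 7720 = 3.99094×10^5 km³/s².
Semi-major axis of the transfer orbit: a_t = (54100 + 7720)/2 = 30910 km.
Half the transfer-orbit period gives t = π√(a_t³/μ) = 27020 s.
Converting: 27020 s ÷ 3600 s/hour = 7.51 hours.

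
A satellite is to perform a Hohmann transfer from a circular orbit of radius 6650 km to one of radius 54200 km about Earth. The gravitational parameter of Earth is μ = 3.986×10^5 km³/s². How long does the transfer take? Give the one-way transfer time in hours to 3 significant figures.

Semi-major axis of the transfer orbit: a_t = (6650 + 54200)/2 = 30425 km.
Half the transfer-orbit period gives t = π√(a_t³/μ) = 26410 s.
Converting: 26410 s ÷ 3600 s/hour = 7.34 hours.

t = 7.34 hours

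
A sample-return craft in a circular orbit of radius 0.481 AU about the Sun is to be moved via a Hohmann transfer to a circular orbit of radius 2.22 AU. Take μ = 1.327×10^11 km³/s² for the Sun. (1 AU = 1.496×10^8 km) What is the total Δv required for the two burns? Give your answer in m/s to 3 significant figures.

Δv = 20200 m/s

In km: r₁ = 0.481 × 1.496×10^8 = 7.19576×10^7 km; r₂ = 2.22 × 1.496×10^8 = 3.32112×10^8 km.
Transfer-ellipse semi-major axis a_t = (r₁ + r₂)/2 = (7.19576×10^7 + 3.32112×10^8)/2 = 2.020348×10^8 km.
At r₁ the circular-orbit speed is v₁ = √(μ/r₁) = 42.9435 km/s.
On the transfer ellipse at r₁, v² = μ(2/r − 1/a) gives v_p = √[μ(2/r₁ − 1/a_t)] = 55.0587 km/s.
First burn Δv₁ = |v_p − v₁| = 12.115 km/s.
At r₂, v₂ = √(μ/r₂) = 19.9891 km/s.
Transfer-orbit speed at r₂: v_a = √[μ(2/r₂ − 1/a_t)] = 11.9294 km/s.
Second burn Δv₂ = |v₂ − v_a| = 8.0597 km/s.
Total Δv = Δv₁ + Δv₂ = 20.17 km/s.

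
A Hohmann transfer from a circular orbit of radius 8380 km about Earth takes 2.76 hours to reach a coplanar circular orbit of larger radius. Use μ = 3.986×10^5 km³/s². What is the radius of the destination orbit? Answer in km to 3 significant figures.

Transfer time t = 2.76 hours = 9936 s, and t = π√(a_t³/μ).
So a_t = (μ t²/π²)^(1/3) = (3.986×10^5 × (9936)² / π²)^(1/3) = 15857 km.
Since a_t = (r₁ + r₂)/2, r₂ = 2a_t − r₁ = 2×15857 − 8380 = 23334 km.

r₂ = 23300 km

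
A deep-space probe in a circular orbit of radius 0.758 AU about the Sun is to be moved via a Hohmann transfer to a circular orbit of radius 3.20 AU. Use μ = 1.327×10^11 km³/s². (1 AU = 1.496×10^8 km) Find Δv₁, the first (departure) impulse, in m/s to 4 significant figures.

Δv₁ = 9291 m/s

In km: r₁ = 0.758 × 1.496×10^8 = 1.133968×10^8 km; r₂ = 3.20 × 1.496×10^8 = 4.7872×10^8 km.
The Hohmann ellipse has a_t = (r₁ + r₂)/2 = 2.960584×10^8 km.
Circular speed at r = 1.133968×10^8 km: v_c = √(μ/r) = 34.209 km/s.
Transfer-orbit speed at the same r (vis-viva, a = a_t): v_t = √[μ(2/r − 1/a_t)] = 43.500 km/s.
Δv₁ = |v_t − v_c| = |43.500 − 34.209| = 9.291 km/s.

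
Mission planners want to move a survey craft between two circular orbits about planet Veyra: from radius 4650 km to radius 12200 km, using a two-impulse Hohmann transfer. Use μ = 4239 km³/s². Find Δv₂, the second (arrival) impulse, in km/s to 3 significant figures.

Transfer-ellipse semi-major axis a_t = (r₁ + r₂)/2 = (4650 + 12200)/2 = 8425 km.
On the circular orbit at r = 12200 km, v_c = √(μ/r) = 0.58946 km/s.
Transfer-orbit speed at the same r (vis-viva, a = a_t): v_t = √[μ(2/r − 1/a_t)] = 0.43792 km/s.
Δv₂ = |v_t − v_c| = |0.43792 − 0.58946| = 0.1515 km/s.

Δv₂ = 0.152 km/s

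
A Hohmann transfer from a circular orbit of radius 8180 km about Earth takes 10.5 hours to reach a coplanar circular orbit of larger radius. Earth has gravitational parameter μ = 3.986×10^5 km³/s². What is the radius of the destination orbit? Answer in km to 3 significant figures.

Transfer time t = 10.5 hours = 37800 s, and t = π√(a_t³/μ).
So a_t = (μ t²/π²)^(1/3) = (3.986×10^5 × (37800)² / π²)^(1/3) = 38643 km.
Since a_t = (r₁ + r₂)/2, r₂ = 2a_t − r₁ = 2×38643 − 8180 = 69106 km.

r₂ = 69100 km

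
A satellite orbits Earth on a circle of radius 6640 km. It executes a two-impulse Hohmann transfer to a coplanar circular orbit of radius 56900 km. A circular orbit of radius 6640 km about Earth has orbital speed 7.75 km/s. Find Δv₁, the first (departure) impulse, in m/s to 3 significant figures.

Δv₁ = 2620 m/s

From the circular-orbit relation v² = μ/r at r = 6640 km: μ = v²r = (7.75)² × 6640 = 3.98815×10^5 km³/s².
Transfer-ellipse semi-major axis a_t = (r₁ + r₂)/2 = (6640 + 56900)/2 = 31770 km.
On the circular orbit at r = 6640 km, v_c = √(μ/r) = 7.7500 km/s.
Vis-viva on the transfer ellipse at r = 6640 km gives v_t = √[μ(2/r − 1/a_t)] = 10.372 km/s.
Δv₁ = |v_t − v_c| = |10.372 − 7.7500| = 2.622 km/s.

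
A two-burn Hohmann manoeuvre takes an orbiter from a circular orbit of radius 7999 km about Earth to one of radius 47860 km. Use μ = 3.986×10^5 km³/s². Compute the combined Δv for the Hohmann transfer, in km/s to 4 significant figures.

The Hohmann ellipse has a_t = (r₁ + r₂)/2 = 27929.5 km.
Circular speed at r₁: v₁ = √(μ/r₁) = √(3.986×10^5/7999) = 7.059 km/s.
Transfer-orbit speed at r₁ (vis-viva equation): v_p = √[μ(2/r₁ − 1/a_t)] = 9.241 km/s.
First burn Δv₁ = |v_p − v₁| = 2.182 km/s.
Circular speed at r₂: v₂ = √(μ/r₂) = 2.88591 km/s.
Transfer-orbit speed at r₂: v_a = √[μ(2/r₂ − 1/a_t)] = 1.54443 km/s.
Second burn Δv₂ = |v₂ − v_a| = 1.341 km/s.
Δv = Δv₁ + Δv₂ = 2.182 + 1.341 = 3.523 km/s.

Δv = 3.523 km/s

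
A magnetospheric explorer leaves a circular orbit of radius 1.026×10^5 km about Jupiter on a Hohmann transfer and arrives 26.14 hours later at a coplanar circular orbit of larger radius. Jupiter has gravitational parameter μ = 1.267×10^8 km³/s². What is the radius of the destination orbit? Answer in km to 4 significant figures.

r₂ = 8.663×10^5 km

Transfer time t = 26.14 hours = 94104 s, and t = π√(a_t³/μ).
So a_t = (μ t²/π²)^(1/3) = (1.267×10^8 × (94104)² / π²)^(1/3) = 4.8443×10^5 km.
Since a_t = (r₁ + r₂)/2, r₂ = 2a_t − r₁ = 2×4.8443×10^5 − 1.026×10^5 = 8.6626×10^5 km.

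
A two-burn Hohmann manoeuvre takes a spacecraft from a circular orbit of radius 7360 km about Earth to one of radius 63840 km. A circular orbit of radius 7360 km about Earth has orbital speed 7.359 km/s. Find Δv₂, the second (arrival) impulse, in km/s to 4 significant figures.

From the circular-orbit relation v² = μ/r at r = 7360 km: μ = v²r = (7.359)² × 7360 = 3.98580×10^5 km³/s².
The Hohmann ellipse has a_t = (r₁ + r₂)/2 = 35600 km.
Circular speed at r = 63840 km: v_c = √(μ/r) = 2.499 km/s.
Vis-viva on the transfer ellipse at r = 63840 km gives v_t = √[μ(2/r − 1/a_t)] = 1.136 km/s.
Δv₂ = |v_t − v_c| = |1.136 − 2.499| = 1.363 km/s.

Δv₂ = 1.363 km/s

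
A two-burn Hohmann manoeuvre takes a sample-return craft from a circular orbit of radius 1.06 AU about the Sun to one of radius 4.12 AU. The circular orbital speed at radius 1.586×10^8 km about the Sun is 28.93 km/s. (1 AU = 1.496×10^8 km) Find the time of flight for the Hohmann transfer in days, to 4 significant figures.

From the circular-orbit relation v² = μ/r at r = 1.586×10^8 km: μ = v²r = (28.93)² × 1.586×10^8 = 1.32739×10^11 km³/s².
In km: r₁ = 1.06 × 1.496×10^8 = 1.58576×10^8 km; r₂ = 4.12 × 1.496×10^8 = 6.16352×10^8 km.
The Hohmann ellipse has a_t = (r₁ + r₂)/2 = 3.87464×10^8 km.
Half the transfer-orbit period gives t = π√(a_t³/μ) = 6.577×10^7 s.
Converting: 6.577×10^7 s ÷ 86400 s/day = 761.2 days.

t = 761.2 days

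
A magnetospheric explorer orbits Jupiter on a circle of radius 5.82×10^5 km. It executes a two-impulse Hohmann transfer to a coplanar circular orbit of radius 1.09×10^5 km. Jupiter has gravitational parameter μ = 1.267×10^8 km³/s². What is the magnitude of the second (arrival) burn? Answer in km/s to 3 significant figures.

Transfer-ellipse semi-major axis a_t = (r₁ + r₂)/2 = (5.820×10^5 + 1.090×10^5)/2 = 3.455×10^5 km.
On the circular orbit at r = 1.090×10^5 km, v_c = √(μ/r) = 34.09 km/s.
Transfer-orbit speed at the same r (vis-viva, a = a_t): v_t = √[μ(2/r − 1/a_t)] = 44.25 km/s.
Δv₂ = |v_t − v_c| = |44.25 − 34.09| = 10.16 km/s.

Δv₂ = 10.2 km/s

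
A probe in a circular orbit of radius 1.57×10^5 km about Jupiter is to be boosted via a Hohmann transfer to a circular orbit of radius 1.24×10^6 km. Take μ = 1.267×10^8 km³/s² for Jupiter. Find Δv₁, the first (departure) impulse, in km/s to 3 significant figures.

Transfer-ellipse semi-major axis a_t = (r₁ + r₂)/2 = (1.570×10^5 + 1.240×10^6)/2 = 6.985×10^5 km.
On the circular orbit at r = 1.570×10^5 km, v_c = √(μ/r) = 28.408 km/s.
Vis-viva on the transfer ellipse at r = 1.570×10^5 km gives v_t = √[μ(2/r − 1/a_t)] = 37.850 km/s.
Δv₁ = |v_t − v_c| = |37.850 − 28.408| = 9.442 km/s.

Δv₁ = 9.44 km/s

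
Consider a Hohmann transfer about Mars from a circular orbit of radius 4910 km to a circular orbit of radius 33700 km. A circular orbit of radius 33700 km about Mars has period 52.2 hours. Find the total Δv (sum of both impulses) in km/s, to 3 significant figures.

Δv = 1.51 km/s

From Kepler's third law T² = 4π²r³/μ at r = 33700 km, T = 52.2 hours = 52.2 × 3600 s = 1.8792×10^5 s: μ = 4π²r³/T² = 42786.2 km³/s².
Semi-major axis of the transfer orbit: a_t = (4910 + 33700)/2 = 19305 km.
At r₁ the circular-orbit speed is v₁ = √(μ/r₁) = 2.95196 km/s.
On the transfer ellipse at r₁, vis-viva gives v_p = √[μ(2/r₁ − 1/a_t)] = 3.90024 km/s.
First burn Δv₁ = |v_p − v₁| = 0.9483 km/s.
Circular speed at r₂: v₂ = √(μ/r₂) = 1.12677 km/s.
Transfer-orbit speed at r₂: v_a = √[μ(2/r₂ − 1/a_t)] = 0.568254 km/s.
Second burn Δv₂ = |v₂ − v_a| = 0.5585 km/s.
Δv = Δv₁ + Δv₂ = 0.9483 + 0.5585 = 1.507 km/s.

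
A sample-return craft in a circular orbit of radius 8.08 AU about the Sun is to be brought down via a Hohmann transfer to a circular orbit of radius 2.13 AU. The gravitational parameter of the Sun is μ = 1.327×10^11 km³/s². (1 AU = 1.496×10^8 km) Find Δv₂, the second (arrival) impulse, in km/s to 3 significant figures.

Δv₂ = 5.27 km/s

In km: r₁ = 8.08 × 1.496×10^8 = 1.208768×10^9 km; r₂ = 2.13 × 1.496×10^8 = 3.18648×10^8 km.
The Hohmann ellipse has a_t = (r₁ + r₂)/2 = 7.63708×10^8 km.
On the circular orbit at r = 3.18648×10^8 km, v_c = √(μ/r) = 20.407 km/s.
Vis-viva on the transfer ellipse at r = 3.18648×10^8 km gives v_t = √[μ(2/r − 1/a_t)] = 25.674 km/s.
Δv₂ = |v_t − v_c| = |25.674 − 20.407| = 5.267 km/s.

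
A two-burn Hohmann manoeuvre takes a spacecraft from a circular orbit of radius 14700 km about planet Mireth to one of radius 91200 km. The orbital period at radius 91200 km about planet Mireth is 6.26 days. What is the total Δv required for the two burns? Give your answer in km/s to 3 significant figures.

Δv = 1.33 km/s

From Kepler's third law T² = 4π²r³/μ at r = 91200 km, T = 6.26 days = 6.26 × 86400 s = 5.40864×10^5 s: μ = 4π²r³/T² = 1.02369×10^5 km³/s².
Semi-major axis of the transfer orbit: a_t = (14700 + 91200)/2 = 52950 km.
Circular speed at r₁: v₁ = √(μ/r₁) = √(1.02369×10^5/14700) = 2.6389 km/s.
On the transfer ellipse at r₁, vis-viva gives v_p = √[μ(2/r₁ − 1/a_t)] = 3.4633 km/s.
First burn Δv₁ = |v_p − v₁| = 0.8244 km/s.
Circular speed at r₂: v₂ = √(μ/r₂) = 1.05947 km/s.
Transfer-orbit speed at r₂: v_a = √[μ(2/r₂ − 1/a_t)] = 0.558229 km/s.
Second burn Δv₂ = |v₂ − v_a| = 0.5012 km/s.
Total Δv = Δv₁ + Δv₂ = 1.326 km/s.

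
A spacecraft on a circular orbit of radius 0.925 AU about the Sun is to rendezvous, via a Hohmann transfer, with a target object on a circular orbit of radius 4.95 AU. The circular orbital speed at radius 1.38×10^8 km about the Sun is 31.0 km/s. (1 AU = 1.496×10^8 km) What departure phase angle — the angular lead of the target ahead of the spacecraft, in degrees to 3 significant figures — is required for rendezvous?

φ = 97.7°

From the circular-orbit relation v² = μ/r at r = 1.38×10^8 km: μ = v²r = (31.0)² × 1.38×10^8 = 1.32618×10^11 km³/s².
In km: r₁ = 0.925 × 1.496×10^8 = 1.3838×10^8 km; r₂ = 4.95 × 1.496×10^8 = 7.4052×10^8 km.
Semi-major axis of the transfer orbit: a_t = (1.3838×10^8 + 7.4052×10^8)/2 = 4.3945×10^8 km.
Transfer time t = π√(a_t³/μ) = 7.9472×10^7 s.
Target angular speed ω₂ = √(μ/r₂³) = 1.8072×10^-8 rad/s.
Angle swept by the target during transfer: ω₂·t = 1.4362 rad = 82.29°.
Arrival is 180° from departure on the ellipse, so φ = 180° − 82.29° = 97.7°.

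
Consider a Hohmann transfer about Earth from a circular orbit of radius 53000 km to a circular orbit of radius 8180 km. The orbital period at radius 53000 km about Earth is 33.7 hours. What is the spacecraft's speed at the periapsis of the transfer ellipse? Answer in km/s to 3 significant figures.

From Kepler's third law T² = 4π²r³/μ at r = 53000 km, T = 33.7 hours = 33.7 × 3600 s = 1.2132×10^5 s: μ = 4π²r³/T² = 3.99321×10^5 km³/s².
Transfer-ellipse semi-major axis a_t = (r₁ + r₂)/2 = (53000 + 8180)/2 = 30590 km.
At periapsis, r = 8180 km.
From the vis-viva equation, v = √[μ(2/r − 1/a_t)] = 9.197 km/s.

v = 9.20 km/s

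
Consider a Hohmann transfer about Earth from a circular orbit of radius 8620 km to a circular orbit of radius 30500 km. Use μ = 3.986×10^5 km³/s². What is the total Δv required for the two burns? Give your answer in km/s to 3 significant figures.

Δv = 2.91 km/s

Semi-major axis of the transfer orbit: a_t = (8620 + 30500)/2 = 19560 km.
At r₁ the circular-orbit speed is v₁ = √(μ/r₁) = 6.800096 km/s.
On the transfer ellipse at r₁, v² = μ(2/r − 1/a) gives v_p = √[μ(2/r₁ − 1/a_t)] = 8.491424 km/s.
First burn Δv₁ = |v_p − v₁| = 1.69133 km/s.
At r₂, v₂ = √(μ/r₂) = 3.61509 km/s.
Transfer-orbit speed at r₂: v_a = √[μ(2/r₂ − 1/a_t)] = 2.39987 km/s.
Second burn Δv₂ = |v₂ − v_a| = 1.21522 km/s.
Total Δv = Δv₁ + Δv₂ = 2.907 km/s.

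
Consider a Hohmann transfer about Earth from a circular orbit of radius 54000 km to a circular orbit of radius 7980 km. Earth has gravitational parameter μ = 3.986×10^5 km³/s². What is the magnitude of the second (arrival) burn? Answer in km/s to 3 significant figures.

Δv₂ = 2.26 km/s

Transfer-ellipse semi-major axis a_t = (r₁ + r₂)/2 = (54000 + 7980)/2 = 30990 km.
Circular speed at r = 7980 km: v_c = √(μ/r) = 7.0675 km/s.
Transfer-orbit speed at the same r (vis-viva, a = a_t): v_t = √[μ(2/r − 1/a_t)] = 9.3294 km/s.
Δv₂ = |v_t − v_c| = |9.3294 − 7.0675| = 2.262 km/s.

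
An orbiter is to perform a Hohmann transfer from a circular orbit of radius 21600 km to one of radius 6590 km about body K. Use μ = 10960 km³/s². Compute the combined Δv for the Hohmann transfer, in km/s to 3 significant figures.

Δv = 0.532 km/s

The Hohmann ellipse has a_t = (r₁ + r₂)/2 = 14095 km.
Circular speed at r₁: v₁ = √(μ/r₁) = √(10960/21600) = 0.71233 km/s.
Transfer-orbit speed at r₁ (v² = μ(2/r − 1/a)): v_a = √[μ(2/r₁ − 1/a_t)] = 0.48707 km/s.
First burn Δv₁ = |v_a − v₁| = 0.2253 km/s.
At r₂, v₂ = √(μ/r₂) = 1.28962 km/s.
Transfer-orbit speed at r₂: v_p = √[μ(2/r₂ − 1/a_t)] = 1.59646 km/s.
Second burn Δv₂ = |v₂ − v_p| = 0.3068 km/s.
Total Δv = Δv₁ + Δv₂ = 0.5321 km/s.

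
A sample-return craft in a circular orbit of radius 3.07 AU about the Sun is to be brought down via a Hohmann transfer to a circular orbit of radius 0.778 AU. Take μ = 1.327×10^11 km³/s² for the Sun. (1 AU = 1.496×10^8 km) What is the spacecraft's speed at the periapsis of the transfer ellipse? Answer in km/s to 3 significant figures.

In km: r₁ = 3.07 × 1.496×10^8 = 4.59272×10^8 km; r₂ = 0.778 × 1.496×10^8 = 1.163888×10^8 km.
Semi-major axis of the transfer orbit: a_t = (4.59272×10^8 + 1.163888×10^8)/2 = 2.878304×10^8 km.
The periapsis of the transfer ellipse is at r = 1.163888×10^8 km.
Vis-viva: v = √[μ(2/r − 1/a_t)] = √[1.327×10^11 × (2/1.163888×10^8 − 1/2.878304×10^8)] = 42.65 km/s.

v = 42.7 km/s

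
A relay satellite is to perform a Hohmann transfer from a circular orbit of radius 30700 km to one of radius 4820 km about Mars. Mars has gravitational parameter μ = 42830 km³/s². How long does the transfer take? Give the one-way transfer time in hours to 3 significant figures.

t = 9.98 hours

Transfer-ellipse semi-major axis a_t = (r₁ + r₂)/2 = (30700 + 4820)/2 = 17760 km.
Half the transfer-orbit period gives t = π√(a_t³/μ) = 35930 s.
Converting: 35930 s ÷ 3600 s/hour = 9.98 hours.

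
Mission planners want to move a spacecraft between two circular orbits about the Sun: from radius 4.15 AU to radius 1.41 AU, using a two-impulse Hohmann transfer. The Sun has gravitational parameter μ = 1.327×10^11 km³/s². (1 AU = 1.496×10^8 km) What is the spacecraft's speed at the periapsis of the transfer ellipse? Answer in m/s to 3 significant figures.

v = 30600 m/s

In km: r₁ = 4.15 × 1.496×10^8 = 6.2084×10^8 km; r₂ = 1.41 × 1.496×10^8 = 2.10936×10^8 km.
Transfer-ellipse semi-major axis a_t = (r₁ + r₂)/2 = (6.2084×10^8 + 2.10936×10^8)/2 = 4.15888×10^8 km.
At periapsis, r = 2.10936×10^8 km.
Vis-viva: v = √[μ(2/r − 1/a_t)] = √[1.327×10^11 × (2/2.10936×10^8 − 1/4.15888×10^8)] = 30.65 km/s.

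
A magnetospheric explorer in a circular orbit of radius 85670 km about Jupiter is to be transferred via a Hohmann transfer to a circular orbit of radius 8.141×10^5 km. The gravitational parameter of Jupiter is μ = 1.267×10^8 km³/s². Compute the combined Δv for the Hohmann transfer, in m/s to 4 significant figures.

Semi-major axis of the transfer orbit: a_t = (85670 + 8.141×10^5)/2 = 4.49885×10^5 km.
At r₁ the circular-orbit speed is v₁ = √(μ/r₁) = 38.4569 km/s.
On the transfer ellipse at r₁, vis-viva gives v_p = √[μ(2/r₁ − 1/a_t)] = 51.7323 km/s.
First burn Δv₁ = |v_p − v₁| = 13.28 km/s.
At r₂, v₂ = √(μ/r₂) = 12.475 km/s.
Transfer-orbit speed at r₂: v_a = √[μ(2/r₂ − 1/a_t)] = 5.4439 km/s.
Second burn Δv₂ = |v₂ − v_a| = 7.031 km/s.
Δv = Δv₁ + Δv₂ = 13.28 + 7.031 = 20.31 km/s.

Δv = 20310 m/s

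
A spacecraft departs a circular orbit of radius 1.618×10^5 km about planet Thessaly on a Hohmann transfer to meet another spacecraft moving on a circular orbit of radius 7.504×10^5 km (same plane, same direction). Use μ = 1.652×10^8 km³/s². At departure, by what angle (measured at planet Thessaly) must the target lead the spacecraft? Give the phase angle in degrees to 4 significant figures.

φ = 94.71°

The Hohmann ellipse has a_t = (r₁ + r₂)/2 = 4.561×10^5 km.
Transfer time t = π√(a_t³/μ) = 75289.59 s.
The target's mean motion on its circular orbit is ω₂ = √(μ/r₂³) = 1.977269×10^-5 rad/s.
Angle swept by the target during transfer: ω₂·t = 1.488678 rad = 85.29°.
The spacecraft traverses 180° on the transfer ellipse, so the target must lead by 180° − 85.29° = 94.71°.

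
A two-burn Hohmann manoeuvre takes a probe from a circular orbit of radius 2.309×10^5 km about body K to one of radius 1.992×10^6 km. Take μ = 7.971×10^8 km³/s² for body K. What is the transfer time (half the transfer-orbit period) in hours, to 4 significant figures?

Transfer-ellipse semi-major axis a_t = (r₁ + r₂)/2 = (2.309×10^5 + 1.992×10^6)/2 = 1.11145×10^6 km.
Half the transfer-orbit period gives t = π√(a_t³/μ) = 1.304×10^5 s.
Converting: 1.304×10^5 s ÷ 3600 s/hour = 36.22 hours.

t = 36.22 hours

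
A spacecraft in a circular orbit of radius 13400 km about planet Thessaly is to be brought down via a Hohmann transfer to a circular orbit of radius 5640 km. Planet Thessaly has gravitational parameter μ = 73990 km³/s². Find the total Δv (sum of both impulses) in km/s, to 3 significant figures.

Δv = 1.22 km/s

Semi-major axis of the transfer orbit: a_t = (13400 + 5640)/2 = 9520 km.
At r₁ the circular-orbit speed is v₁ = √(μ/r₁) = 2.34982 km/s.
On the transfer ellipse at r₁, vis-viva equation gives v_a = √[μ(2/r₁ − 1/a_t)] = 1.80865 km/s.
First burn Δv₁ = |v_a − v₁| = 0.5412 km/s.
At r₂, v₂ = √(μ/r₂) = 3.6220 km/s.
Transfer-orbit speed at r₂: v_p = √[μ(2/r₂ − 1/a_t)] = 4.2972 km/s.
Second burn Δv₂ = |v₂ − v_p| = 0.6752 km/s.
Δv = Δv₁ + Δv₂ = 0.5412 + 0.6752 = 1.216 km/s.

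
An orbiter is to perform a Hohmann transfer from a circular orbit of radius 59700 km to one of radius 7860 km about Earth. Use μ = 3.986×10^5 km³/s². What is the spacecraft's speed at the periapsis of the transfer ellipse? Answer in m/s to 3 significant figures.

v = 9470 m/s

Semi-major axis of the transfer orbit: a_t = (59700 + 7860)/2 = 33780 km.
The periapsis of the transfer ellipse is at r = 7860 km.
Vis-viva: v = √[μ(2/r − 1/a_t)] = √[3.986×10^5 × (2/7860 − 1/33780)] = 9.467 km/s.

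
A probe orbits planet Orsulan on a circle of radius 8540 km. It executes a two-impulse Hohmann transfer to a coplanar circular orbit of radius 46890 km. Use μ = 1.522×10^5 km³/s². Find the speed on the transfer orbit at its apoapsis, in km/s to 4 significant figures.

v = 1.000 km/s

Transfer-ellipse semi-major axis a_t = (r₁ + r₂)/2 = (8540 + 46890)/2 = 27715 km.
At apoapsis, r = 46890 km.
Applying v² = μ(2/r − 1/a_t): v = 1.000 km/s.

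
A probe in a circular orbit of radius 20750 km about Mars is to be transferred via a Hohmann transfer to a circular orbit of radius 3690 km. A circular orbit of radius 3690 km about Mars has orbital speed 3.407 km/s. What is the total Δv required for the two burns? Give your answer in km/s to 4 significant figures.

From the circular-orbit relation v² = μ/r at r = 3690 km: μ = v²r = (3.407)² × 3690 = 42832.2 km³/s².
Transfer-ellipse semi-major axis a_t = (r₁ + r₂)/2 = (20750 + 3690)/2 = 12220 km.
At r₁ the circular-orbit speed is v₁ = √(μ/r₁) = 1.4367 km/s.
Transfer-orbit speed at r₁ (vis-viva): v_a = √[μ(2/r₁ − 1/a_t)] = 0.78950 km/s.
First burn Δv₁ = |v_a − v₁| = 0.6472 km/s.
Circular speed at r₂: v₂ = √(μ/r₂) = 3.407 km/s.
Transfer-orbit speed at r₂: v_p = √[μ(2/r₂ − 1/a_t)] = 4.440 km/s.
Second burn Δv₂ = |v₂ − v_p| = 1.033 km/s.
Total Δv = Δv₁ + Δv₂ = 1.680 km/s.

Δv = 1.680 km/s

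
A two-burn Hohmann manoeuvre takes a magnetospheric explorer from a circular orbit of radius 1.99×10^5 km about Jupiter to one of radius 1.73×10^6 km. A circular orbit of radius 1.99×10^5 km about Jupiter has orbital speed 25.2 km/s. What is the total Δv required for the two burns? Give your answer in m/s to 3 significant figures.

Δv = 13200 m/s

From the circular-orbit relation v² = μ/r at r = 1.99×10^5 km: μ = v²r = (25.2)² × 1.99×10^5 = 1.26373×10^8 km³/s².
Transfer-ellipse semi-major axis a_t = (r₁ + r₂)/2 = (1.990×10^5 + 1.730×10^6)/2 = 9.645×10^5 km.
Circular speed at r₁: v₁ = √(μ/r₁) = √(1.26373×10^8/1.990×10^5) = 25.2000 km/s.
Transfer-orbit speed at r₁ (vis-viva): v_p = √[μ(2/r₁ − 1/a_t)] = 33.7499 km/s.
First burn Δv₁ = |v_p − v₁| = 8.5499 km/s.
Circular speed at r₂: v₂ = √(μ/r₂) = 8.5468 km/s.
Transfer-orbit speed at r₂: v_a = √[μ(2/r₂ − 1/a_t)] = 3.8822 km/s.
Second burn Δv₂ = |v₂ − v_a| = 4.6646 km/s.
Δv = Δv₁ + Δv₂ = 8.5499 + 4.6646 = 13.21 km/s.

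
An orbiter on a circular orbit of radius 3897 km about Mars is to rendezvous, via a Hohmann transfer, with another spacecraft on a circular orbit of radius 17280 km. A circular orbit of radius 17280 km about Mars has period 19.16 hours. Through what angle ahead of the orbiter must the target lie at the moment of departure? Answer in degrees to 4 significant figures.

φ = 93.66°

From Kepler's third law T² = 4π²r³/μ at r = 17280 km, T = 19.16 hours = 19.16 × 3600 s = 68976 s: μ = 4π²r³/T² = 42814.9 km³/s².
Transfer-ellipse semi-major axis a_t = (r₁ + r₂)/2 = (3897 + 17280)/2 = 10588.5 km.
The half-period of the transfer ellipse is t = π√(a_t³/μ) = 16540 s.
Target angular speed ω₂ = √(μ/r₂³) = 9.109×10^-5 rad/s.
Angle swept by the target during transfer: ω₂·t = 1.507 rad = 86.34°.
The orbiter traverses 180° on the transfer ellipse, so the target must lead by 180° − 86.34° = 93.66°.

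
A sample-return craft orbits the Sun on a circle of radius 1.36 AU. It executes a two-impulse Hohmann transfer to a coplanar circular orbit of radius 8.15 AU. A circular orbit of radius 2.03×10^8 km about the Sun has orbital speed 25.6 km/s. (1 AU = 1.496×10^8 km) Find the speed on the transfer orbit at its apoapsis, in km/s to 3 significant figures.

From the circular-orbit relation v² = μ/r at r = 2.03×10^8 km: μ = v²r = (25.6)² × 2.03×10^8 = 1.33038×10^11 km³/s².
In km: r₁ = 1.36 × 1.496×10^8 = 2.03456×10^8 km; r₂ = 8.15 × 1.496×10^8 = 1.21924×10^9 km.
Semi-major axis of the transfer orbit: a_t = (2.03456×10^8 + 1.21924×10^9)/2 = 7.11348×10^8 km.
The apoapsis of the transfer ellipse is at r = 1.21924×10^9 km.
From the vis-viva equation, v = √[μ(2/r − 1/a_t)] = 5.586 km/s.

v = 5.59 km/s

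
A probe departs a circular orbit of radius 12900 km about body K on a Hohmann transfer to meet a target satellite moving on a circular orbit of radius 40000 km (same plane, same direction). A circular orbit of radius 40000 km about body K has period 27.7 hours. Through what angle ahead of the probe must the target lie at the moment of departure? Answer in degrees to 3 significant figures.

φ = 83.2°

From Kepler's third law T² = 4π²r³/μ at r = 40000 km, T = 27.7 hours = 27.7 × 3600 s = 99720 s: μ = 4π²r³/T² = 2.54083×10^5 km³/s².
Semi-major axis of the transfer orbit: a_t = (12900 + 40000)/2 = 26450 km.
The half-period of the transfer ellipse is t = π√(a_t³/μ) = 26810 s.
The target's mean motion on its circular orbit is ω₂ = √(μ/r₂³) = 6.301×10^-5 rad/s.
Angle swept by the target during transfer: ω₂·t = 1.6893 rad = 96.79°.
The probe traverses 180° on the transfer ellipse, so the target must lead by 180° − 96.79° = 83.2°.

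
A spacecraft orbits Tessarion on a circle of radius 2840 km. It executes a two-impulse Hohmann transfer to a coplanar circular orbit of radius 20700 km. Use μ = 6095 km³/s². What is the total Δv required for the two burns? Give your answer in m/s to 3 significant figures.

Transfer-ellipse semi-major axis a_t = (r₁ + r₂)/2 = (2840 + 20700)/2 = 11770 km.
Circular speed at r₁: v₁ = √(μ/r₁) = √(6095/2840) = 1.4650 km/s.
Transfer-orbit speed at r₁ (vis-viva): v_p = √[μ(2/r₁ − 1/a_t)] = 1.9428 km/s.
First burn Δv₁ = |v_p − v₁| = 0.4778 km/s.
At r₂, v₂ = √(μ/r₂) = 0.5426 km/s.
Transfer-orbit speed at r₂: v_a = √[μ(2/r₂ − 1/a_t)] = 0.2665 km/s.
Second burn Δv₂ = |v₂ − v_a| = 0.2761 km/s.
Δv = Δv₁ + Δv₂ = 0.4778 + 0.2761 = 0.7539 km/s.

Δv = 754 m/s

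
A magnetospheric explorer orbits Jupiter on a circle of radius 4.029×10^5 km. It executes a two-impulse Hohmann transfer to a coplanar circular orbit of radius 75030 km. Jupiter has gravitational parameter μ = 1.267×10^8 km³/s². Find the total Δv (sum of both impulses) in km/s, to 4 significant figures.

Semi-major axis of the transfer orbit: a_t = (4.029×10^5 + 75030)/2 = 2.38965×10^5 km.
Circular speed at r₁: v₁ = √(μ/r₁) = √(1.267×10^8/4.029×10^5) = 17.733305 km/s.
Transfer-orbit speed at r₁ (vis-viva equation): v_a = √[μ(2/r₁ − 1/a_t)] = 9.9366501 km/s.
First burn Δv₁ = |v_a − v₁| = 7.7967 km/s.
Circular speed at r₂: v₂ = √(μ/r₂) = 41.093 km/s.
Transfer-orbit speed at r₂: v_p = √[μ(2/r₂ − 1/a_t)] = 53.358 km/s.
Second burn Δv₂ = |v₂ − v_p| = 12.265 km/s.
Δv = Δv₁ + Δv₂ = 7.7967 + 12.265 = 20.06 km/s.

Δv = 20.06 km/s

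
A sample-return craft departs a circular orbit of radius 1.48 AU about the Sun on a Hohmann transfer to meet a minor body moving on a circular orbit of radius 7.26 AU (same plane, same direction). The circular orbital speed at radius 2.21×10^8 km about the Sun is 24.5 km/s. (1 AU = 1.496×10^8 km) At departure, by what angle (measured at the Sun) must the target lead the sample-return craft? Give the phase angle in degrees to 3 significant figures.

φ = 95.9°

From the circular-orbit relation v² = μ/r at r = 2.21×10^8 km: μ = v²r = (24.5)² × 2.21×10^8 = 1.32655×10^11 km³/s².
In km: r₁ = 1.48 × 1.496×10^8 = 2.21408×10^8 km; r₂ = 7.26 × 1.496×10^8 = 1.086096×10^9 km.
Semi-major axis of the transfer orbit: a_t = (2.21408×10^8 + 1.086096×10^9)/2 = 6.53752×10^8 km.
The half-period of the transfer ellipse is t = π√(a_t³/μ) = 1.44181×10^8 s.
The target's mean motion on its circular orbit is ω₂ = √(μ/r₂³) = 1.01756×10^-8 rad/s.
Angle swept by the target during transfer: ω₂·t = 1.4671 rad = 84.06°.
The sample-return craft traverses 180° on the transfer ellipse, so the target must lead by 180° − 84.06° = 95.9°.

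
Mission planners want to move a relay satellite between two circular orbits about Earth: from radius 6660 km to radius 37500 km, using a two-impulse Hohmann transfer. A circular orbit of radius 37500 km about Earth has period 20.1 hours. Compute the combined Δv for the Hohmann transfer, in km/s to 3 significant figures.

From Kepler's third law T² = 4π²r³/μ at r = 37500 km, T = 20.1 hours = 20.1 × 3600 s = 72360 s: μ = 4π²r³/T² = 3.97609×10^5 km³/s².
The Hohmann ellipse has a_t = (r₁ + r₂)/2 = 22080 km.
Circular speed at r₁: v₁ = √(μ/r₁) = √(3.97609×10^5/6660) = 7.727 km/s.
On the transfer ellipse at r₁, v² = μ(2/r − 1/a) gives v_p = √[μ(2/r₁ − 1/a_t)] = 10.07 km/s.
First burn Δv₁ = |v_p − v₁| = 2.343 km/s.
At r₂, v₂ = √(μ/r₂) = 3.256 km/s.
Transfer-orbit speed at r₂: v_a = √[μ(2/r₂ − 1/a_t)] = 1.788 km/s.
Second burn Δv₂ = |v₂ − v_a| = 1.468 km/s.
Δv = Δv₁ + Δv₂ = 2.343 + 1.468 = 3.811 km/s.

Δv = 3.81 km/s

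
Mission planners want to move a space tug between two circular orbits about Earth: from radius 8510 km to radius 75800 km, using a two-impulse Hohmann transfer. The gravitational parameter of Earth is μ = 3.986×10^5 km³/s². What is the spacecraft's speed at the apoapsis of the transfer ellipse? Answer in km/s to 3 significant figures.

v = 1.03 km/s

The Hohmann ellipse has a_t = (r₁ + r₂)/2 = 42155 km.
At apoapsis, r = 75800 km.
From the vis-viva equation, v = √[μ(2/r − 1/a_t)] = 1.030 km/s.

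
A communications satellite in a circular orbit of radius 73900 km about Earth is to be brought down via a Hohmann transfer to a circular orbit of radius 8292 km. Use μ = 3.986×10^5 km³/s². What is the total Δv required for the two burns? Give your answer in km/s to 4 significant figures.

Δv = 3.643 km/s

Semi-major axis of the transfer orbit: a_t = (73900 + 8292)/2 = 41096 km.
Circular speed at r₁: v₁ = √(μ/r₁) = √(3.986×10^5/73900) = 2.322 km/s.
Transfer-orbit speed at r₁ (vis-viva equation): v_a = √[μ(2/r₁ − 1/a_t)] = 1.043 km/s.
First burn Δv₁ = |v_a − v₁| = 1.279 km/s.
At r₂, v₂ = √(μ/r₂) = 6.933 km/s.
Transfer-orbit speed at r₂: v_p = √[μ(2/r₂ − 1/a_t)] = 9.297 km/s.
Second burn Δv₂ = |v₂ − v_p| = 2.364 km/s.
Total Δv = Δv₁ + Δv₂ = 3.643 km/s.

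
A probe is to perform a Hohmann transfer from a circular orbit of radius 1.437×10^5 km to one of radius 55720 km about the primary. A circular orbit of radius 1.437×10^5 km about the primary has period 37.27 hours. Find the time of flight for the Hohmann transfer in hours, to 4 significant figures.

t = 10.77 hours

From Kepler's third law T² = 4π²r³/μ at r = 1.437×10^5 km, T = 37.27 hours = 37.27 × 3600 s = 1.34172×10^5 s: μ = 4π²r³/T² = 6.50738×10^6 km³/s².
Semi-major axis of the transfer orbit: a_t = (1.437×10^5 + 55720)/2 = 99710 km.
Half the transfer-orbit period gives t = π√(a_t³/μ) = 38780 s.
Converting: 38780 s ÷ 3600 s/hour = 10.77 hours.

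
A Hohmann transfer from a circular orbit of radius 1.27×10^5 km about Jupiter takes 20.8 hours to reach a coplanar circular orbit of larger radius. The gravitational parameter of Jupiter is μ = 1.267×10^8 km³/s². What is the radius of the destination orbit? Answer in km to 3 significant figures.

Transfer time t = 20.8 hours = 74880 s, and t = π√(a_t³/μ).
So a_t = (μ t²/π²)^(1/3) = (1.267×10^8 × (74880)² / π²)^(1/3) = 4.1598×10^5 km.
Since a_t = (r₁ + r₂)/2, r₂ = 2a_t − r₁ = 2×4.1598×10^5 − 1.270×10^5 = 7.0496×10^5 km.

r₂ = 7.05×10^5 km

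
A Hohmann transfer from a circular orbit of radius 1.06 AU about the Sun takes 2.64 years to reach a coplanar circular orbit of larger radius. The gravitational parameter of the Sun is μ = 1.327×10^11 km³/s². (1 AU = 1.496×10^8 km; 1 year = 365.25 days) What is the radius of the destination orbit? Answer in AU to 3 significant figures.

r₂ = 5.00 AU

In km: r₁ = 1.06 × 1.496×10^8 = 1.58576×10^8 km.
Transfer time t = 2.64 years × 365.25 × 86400 s = 8.3312064×10^7 s, and t = π√(a_t³/μ).
So a_t = (μ t²/π²)^(1/3) = (1.327×10^11 × (8.3312064×10^7)² / π²)^(1/3) = 4.5359×10^8 km.
Since a_t = (r₁ + r₂)/2, r₂ = 2a_t − r₁ = 2×4.5359×10^8 − 1.58576×10^8 = 7.48604×10^8 km.
In AU: r₂ = 7.48604×10^8 / 1.496×10^8 = 5.00 AU.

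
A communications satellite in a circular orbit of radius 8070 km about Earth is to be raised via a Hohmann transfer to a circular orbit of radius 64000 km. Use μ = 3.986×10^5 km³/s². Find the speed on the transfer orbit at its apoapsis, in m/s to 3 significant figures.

Semi-major axis of the transfer orbit: a_t = (8070 + 64000)/2 = 36035 km.
The apoapsis of the transfer ellipse is at r = 64000 km.
From the vis-viva equation, v = √[μ(2/r − 1/a_t)] = 1.181 km/s.

v = 1180 m/s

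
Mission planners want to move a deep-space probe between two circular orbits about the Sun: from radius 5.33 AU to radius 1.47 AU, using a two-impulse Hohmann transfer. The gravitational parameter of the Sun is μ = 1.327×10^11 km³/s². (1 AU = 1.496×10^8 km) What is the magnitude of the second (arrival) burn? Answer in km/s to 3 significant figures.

In km: r₁ = 5.33 × 1.496×10^8 = 7.97368×10^8 km; r₂ = 1.47 × 1.496×10^8 = 2.19912×10^8 km.
Transfer-ellipse semi-major axis a_t = (r₁ + r₂)/2 = (7.97368×10^8 + 2.19912×10^8)/2 = 5.0864×10^8 km.
On the circular orbit at r = 2.19912×10^8 km, v_c = √(μ/r) = 24.5647 km/s.
Transfer-orbit speed at the same r (vis-viva, a = a_t): v_t = √[μ(2/r − 1/a_t)] = 30.7564 km/s.
Δv₂ = |v_t − v_c| = |30.7564 − 24.5647| = 6.192 km/s.

Δv₂ = 6.19 km/s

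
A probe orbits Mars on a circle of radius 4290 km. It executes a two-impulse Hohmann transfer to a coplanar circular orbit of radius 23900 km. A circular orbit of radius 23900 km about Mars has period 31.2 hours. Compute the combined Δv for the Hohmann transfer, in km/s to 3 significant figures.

From Kepler's third law T² = 4π²r³/μ at r = 23900 km, T = 31.2 hours = 31.2 × 3600 s = 1.1232×10^5 s: μ = 4π²r³/T² = 42720.8 km³/s².
Transfer-ellipse semi-major axis a_t = (r₁ + r₂)/2 = (4290 + 23900)/2 = 14095 km.
At r₁ the circular-orbit speed is v₁ = √(μ/r₁) = 3.1557 km/s.
On the transfer ellipse at r₁, v² = μ(2/r − 1/a) gives v_p = √[μ(2/r₁ − 1/a_t)] = 4.1092 km/s.
First burn Δv₁ = |v_p − v₁| = 0.9535 km/s.
At r₂, v₂ = √(μ/r₂) = 1.337 km/s.
Transfer-orbit speed at r₂: v_a = √[μ(2/r₂ − 1/a_t)] = 0.7376 km/s.
Second burn Δv₂ = |v₂ − v_a| = 0.5994 km/s.
Δv = Δv₁ + Δv₂ = 0.9535 + 0.5994 = 1.553 km/s.

Δv = 1.55 km/s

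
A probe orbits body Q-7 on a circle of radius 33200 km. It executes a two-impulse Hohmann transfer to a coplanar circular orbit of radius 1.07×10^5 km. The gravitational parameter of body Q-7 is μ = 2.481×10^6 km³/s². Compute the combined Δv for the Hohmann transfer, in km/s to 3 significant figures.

The Hohmann ellipse has a_t = (r₁ + r₂)/2 = 70100 km.
Circular speed at r₁: v₁ = √(μ/r₁) = √(2.481×10^6/33200) = 8.64459 km/s.
On the transfer ellipse at r₁, v² = μ(2/r − 1/a) gives v_p = √[μ(2/r₁ − 1/a_t)] = 10.6801 km/s.
First burn Δv₁ = |v_p − v₁| = 2.036 km/s.
Circular speed at r₂: v₂ = √(μ/r₂) = 4.815 km/s.
Transfer-orbit speed at r₂: v_a = √[μ(2/r₂ − 1/a_t)] = 3.314 km/s.
Second burn Δv₂ = |v₂ − v_a| = 1.501 km/s.
Total Δv = Δv₁ + Δv₂ = 3.537 km/s.

Δv = 3.54 km/s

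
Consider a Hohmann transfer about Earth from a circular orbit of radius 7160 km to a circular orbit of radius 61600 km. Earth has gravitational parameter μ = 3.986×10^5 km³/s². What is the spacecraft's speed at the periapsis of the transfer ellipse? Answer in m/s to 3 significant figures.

v = 9990 m/s

Semi-major axis of the transfer orbit: a_t = (7160 + 61600)/2 = 34380 km.
At periapsis, r = 7160 km.
Vis-viva: v = √[μ(2/r − 1/a_t)] = √[3.986×10^5 × (2/7160 − 1/34380)] = 9.987 km/s.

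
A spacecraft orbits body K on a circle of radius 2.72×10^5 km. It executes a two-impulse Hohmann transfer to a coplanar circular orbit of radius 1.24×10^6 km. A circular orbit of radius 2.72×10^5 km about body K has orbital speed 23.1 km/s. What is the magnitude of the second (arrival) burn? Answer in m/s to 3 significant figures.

From the circular-orbit relation v² = μ/r at r = 2.72×10^5 km: μ = v²r = (23.1)² × 2.72×10^5 = 1.45142×10^8 km³/s².
Transfer-ellipse semi-major axis a_t = (r₁ + r₂)/2 = (2.720×10^5 + 1.240×10^6)/2 = 7.560×10^5 km.
On the circular orbit at r = 1.240×10^6 km, v_c = √(μ/r) = 10.81896 km/s.
Vis-viva on the transfer ellipse at r = 1.240×10^6 km gives v_t = √[μ(2/r − 1/a_t)] = 6.489469 km/s.
Δv₂ = |v_t − v_c| = |6.489469 − 10.81896| = 4.329 km/s.

Δv₂ = 4330 m/s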